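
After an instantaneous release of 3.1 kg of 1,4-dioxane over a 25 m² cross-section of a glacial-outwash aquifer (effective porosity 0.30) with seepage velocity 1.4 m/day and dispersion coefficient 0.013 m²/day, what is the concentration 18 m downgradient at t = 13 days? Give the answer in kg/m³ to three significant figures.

For an instantaneous plane source, C(x,t) = M/(n_e·A·√(4πDt)) · exp(−(x−vt)²/(4Dt)), with n_e·A the pore (flow) area.
Plume center vt = 1.4 × 13 = 18.2 m, so the well at 18 m is 0.2 m upgradient of the peak.
√(4πDt) = 1.457 m, giving peak height M/(n_e·A·√(4πDt)) = 3.1/(0.30 × 25 × 1.457) = 0.2837 kg/m³.
(x−vt)²/(4Dt) = (-0.2)²/(4 × 0.013 × 13) = 0.05917; exp(−0.05917) = 0.9425.
C = 0.2837 × 0.9425 = 0.267 kg/m³.

0.267 kg/m³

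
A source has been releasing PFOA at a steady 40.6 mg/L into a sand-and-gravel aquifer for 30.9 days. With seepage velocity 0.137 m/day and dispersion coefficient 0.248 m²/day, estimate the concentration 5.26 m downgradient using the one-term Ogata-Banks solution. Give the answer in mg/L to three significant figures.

16.1 mg/L

For a continuous step input, C/C₀ ≈ ½·erfc((x−vt)/(2√(Dt))).
vt = 0.137 × 30.9 = 4.2333 m and 2√(Dt) = 2√(0.248 × 30.9) = 5.536 m.
Argument (x−vt)/(2√(Dt)) = (5.26 − 4.2333)/5.536 = 0.1855; ½·erfc(0.1855) = 0.3965.
C = 40.6 × 0.3965 = 16.1 mg/L.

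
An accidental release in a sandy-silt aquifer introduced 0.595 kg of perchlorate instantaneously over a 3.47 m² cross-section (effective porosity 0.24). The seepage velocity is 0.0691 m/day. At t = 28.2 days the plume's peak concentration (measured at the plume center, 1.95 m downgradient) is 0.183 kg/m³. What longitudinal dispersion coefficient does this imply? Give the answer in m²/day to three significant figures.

0.0430 m²/day

At the plume center C_max = M/(n_e·A·√(4πDt)), so D = M²/(4πt·(n_e·A·C_max)²).
n_e·A·C_max = 0.24 × 3.47 × 0.183 = 0.1524 kg/m.
D = 0.595²/(4π × 28.2 × 0.1524²) = 0.0430 m²/day.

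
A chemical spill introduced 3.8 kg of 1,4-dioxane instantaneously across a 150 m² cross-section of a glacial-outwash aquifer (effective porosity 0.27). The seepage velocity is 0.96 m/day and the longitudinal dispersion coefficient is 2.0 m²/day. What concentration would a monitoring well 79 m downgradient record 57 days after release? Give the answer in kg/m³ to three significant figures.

For an instantaneous plane source, C(x,t) = M/(n_e·A·√(4πDt)) · exp(−(x−vt)²/(4Dt)), with n_e·A the pore (flow) area.
Plume center vt = 0.96 × 57 = 54.72 m, so the well at 79 m is 24.28 m downgradient of the peak.
√(4πDt) = 37.85 m, giving peak height M/(n_e·A·√(4πDt)) = 3.8/(0.27 × 150 × 37.85) = 0.002479 kg/m³.
(x−vt)²/(4Dt) = (24.28)²/(4 × 2.0 × 57) = 1.293; exp(−1.293) = 0.2744.
C = 0.002479 × 0.2744 = 0.000680 kg/m³.

0.000680 kg/m³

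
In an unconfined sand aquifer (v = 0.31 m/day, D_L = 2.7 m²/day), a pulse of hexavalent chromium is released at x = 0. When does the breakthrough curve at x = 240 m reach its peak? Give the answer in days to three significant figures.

747 days

For the 1D instantaneous-source solution, setting ∂C/∂t = 0 at fixed x gives v²t² + 2Dt − x² = 0, so t = (√(D² + v²x²) − D)/v².
√(D² + v²x²) = √(2.7² + 0.31² × 240²) = 74.45; v² = 0.0961.
t = (74.45 − 2.7)/0.0961 = 747 days (vs. the pure-advection estimate x/v = 774 d).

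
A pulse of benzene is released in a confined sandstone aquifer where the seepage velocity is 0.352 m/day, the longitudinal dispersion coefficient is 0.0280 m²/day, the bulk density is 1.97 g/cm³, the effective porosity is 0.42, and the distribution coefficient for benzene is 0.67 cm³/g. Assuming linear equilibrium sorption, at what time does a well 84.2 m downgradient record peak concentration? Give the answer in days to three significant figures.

Retardation factor R = 1 + ρ_b·K_d/n = 1 + 1.97 × 0.67/0.42 = 4.143.
Sorption retards both mechanisms: v_R = v/R = 0.08496 m/day, D_R = D/R = 0.006758 m²/day.
Peak time from v_R²t² + 2D_R t − x² = 0: t = (√(D_R² + v_R²x²) − D_R)/v_R².
√(D_R² + v_R²x²) = √(0.006758² + 0.08496² × 84.2²) = 7.154; v_R² = 0.007218.
t = (7.154 − 0.006758)/0.007218 = 990 days.

990 days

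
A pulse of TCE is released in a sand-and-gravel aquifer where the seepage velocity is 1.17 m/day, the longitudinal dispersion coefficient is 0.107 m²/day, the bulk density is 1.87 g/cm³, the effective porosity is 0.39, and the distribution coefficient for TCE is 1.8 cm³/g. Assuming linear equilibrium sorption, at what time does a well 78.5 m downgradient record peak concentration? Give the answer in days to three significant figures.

645 days

Retardation factor R = 1 + ρ_b·K_d/n = 1 + 1.87 × 1.8/0.39 = 9.631.
Sorption retards both mechanisms: v_R = v/R = 0.1215 m/day, D_R = D/R = 0.01111 m²/day.
Peak time from v_R²t² + 2D_R t − x² = 0: t = (√(D_R² + v_R²x²) − D_R)/v_R².
√(D_R² + v_R²x²) = √(0.01111² + 0.1215² × 78.5²) = 9.538; v_R² = 0.01476.
t = (9.538 − 0.01111)/0.01476 = 645 days.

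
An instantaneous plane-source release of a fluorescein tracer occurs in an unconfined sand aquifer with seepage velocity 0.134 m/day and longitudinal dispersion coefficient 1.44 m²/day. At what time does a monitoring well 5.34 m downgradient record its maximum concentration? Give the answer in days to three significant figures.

For the 1D instantaneous-source solution, setting ∂C/∂t = 0 at fixed x gives v²t² + 2Dt − x² = 0, so t = (√(D² + v²x²) − D)/v².
√(D² + v²x²) = √(1.44² + 0.134² × 5.34²) = 1.608; v² = 0.017956.
t = (1.608 − 1.44)/0.017956 = 9.36 days (vs. the pure-advection estimate x/v = 39.9 d).

9.36 days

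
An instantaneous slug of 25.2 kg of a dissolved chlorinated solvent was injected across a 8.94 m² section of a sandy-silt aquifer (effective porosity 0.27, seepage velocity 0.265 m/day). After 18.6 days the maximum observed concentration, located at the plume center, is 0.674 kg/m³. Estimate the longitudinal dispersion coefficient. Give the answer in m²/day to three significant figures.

At the plume center C_max = M/(n_e·A·√(4πDt)), so D = M²/(4πt·(n_e·A·C_max)²).
n_e·A·C_max = 0.27 × 8.94 × 0.674 = 1.627 kg/m.
D = 25.2²/(4π × 18.6 × 1.627²) = 1.03 m²/day.

1.03 m²/day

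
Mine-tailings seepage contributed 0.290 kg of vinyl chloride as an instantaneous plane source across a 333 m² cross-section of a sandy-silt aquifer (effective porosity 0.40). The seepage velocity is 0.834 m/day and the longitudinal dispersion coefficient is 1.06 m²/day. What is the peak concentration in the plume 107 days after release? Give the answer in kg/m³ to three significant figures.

5.77e-05 kg/m³

The peak of an instantaneous 1D plume sits at x = vt; there the Gaussian factor is 1 and C_max = M/(n_e·A·√(4πDt)), where n_e·A is the pore area the mass is dissolved in.
√(4πDt) = √(4π × 1.06 × 107) = 37.75 m, so C_max = 0.290/(0.40 × 333 × 37.75) = 5.77e-05 kg/m³.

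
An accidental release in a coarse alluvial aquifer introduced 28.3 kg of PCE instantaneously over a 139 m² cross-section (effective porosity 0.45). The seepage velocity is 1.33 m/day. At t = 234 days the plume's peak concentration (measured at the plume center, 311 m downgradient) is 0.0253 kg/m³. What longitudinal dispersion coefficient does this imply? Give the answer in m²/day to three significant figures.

0.109 m²/day

At the plume center C_max = M/(n_e·A·√(4πDt)), so D = M²/(4πt·(n_e·A·C_max)²).
n_e·A·C_max = 0.45 × 139 × 0.0253 = 1.583 kg/m.
D = 28.3²/(4π × 234 × 1.583²) = 0.109 m²/day.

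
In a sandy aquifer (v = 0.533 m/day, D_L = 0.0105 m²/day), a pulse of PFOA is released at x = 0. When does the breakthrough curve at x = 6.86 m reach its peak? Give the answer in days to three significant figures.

12.8 days

For the 1D instantaneous-source solution, setting ∂C/∂t = 0 at fixed x gives v²t² + 2Dt − x² = 0, so t = (√(D² + v²x²) − D)/v².
√(D² + v²x²) = √(0.0105² + 0.533² × 6.86²) = 3.656; v² = 0.284089.
t = (3.656 − 0.0105)/0.284089 = 12.8 days (vs. the pure-advection estimate x/v = 12.9 d).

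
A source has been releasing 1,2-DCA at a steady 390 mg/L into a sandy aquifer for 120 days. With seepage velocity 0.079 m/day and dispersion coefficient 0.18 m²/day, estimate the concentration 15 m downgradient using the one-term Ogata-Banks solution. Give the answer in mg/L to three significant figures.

For a continuous step input, C/C₀ ≈ ½·erfc((x−vt)/(2√(Dt))).
vt = 0.079 × 120 = 9.48 m and 2√(Dt) = 2√(0.18 × 120) = 9.295 m.
Argument (x−vt)/(2√(Dt)) = (15 − 9.48)/9.295 = 0.5939; ½·erfc(0.5939) = 0.2005.
C = 390 × 0.2005 = 78.2 mg/L.

78.2 mg/L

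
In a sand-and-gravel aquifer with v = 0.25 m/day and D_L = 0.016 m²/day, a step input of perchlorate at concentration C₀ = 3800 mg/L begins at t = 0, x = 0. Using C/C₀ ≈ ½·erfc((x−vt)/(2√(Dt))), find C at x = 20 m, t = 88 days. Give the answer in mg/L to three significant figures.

3360 mg/L

For a continuous step input, C/C₀ ≈ ½·erfc((x−vt)/(2√(Dt))).
vt = 0.25 × 88 = 22 m and 2√(Dt) = 2√(0.016 × 88) = 2.373 m.
Argument (x−vt)/(2√(Dt)) = (20 − 22)/2.373 = -0.8428; ½·erfc(-0.8428) = 0.8833.
C = 3800 × 0.8833 = 3360 mg/L.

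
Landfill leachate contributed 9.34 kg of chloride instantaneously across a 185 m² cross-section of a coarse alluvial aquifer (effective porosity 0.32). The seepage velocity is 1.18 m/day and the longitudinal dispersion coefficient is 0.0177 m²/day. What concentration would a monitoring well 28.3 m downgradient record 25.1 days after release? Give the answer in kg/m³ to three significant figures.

0.0251 kg/m³

For an instantaneous plane source, C(x,t) = M/(n_e·A·√(4πDt)) · exp(−(x−vt)²/(4Dt)), with n_e·A the pore (flow) area.
Plume center vt = 1.18 × 25.1 = 29.618 m, so the well at 28.3 m is 1.318 m upgradient of the peak.
√(4πDt) = 2.363 m, giving peak height M/(n_e·A·√(4πDt)) = 9.34/(0.32 × 185 × 2.363) = 0.06677 kg/m³.
(x−vt)²/(4Dt) = (-1.318)²/(4 × 0.0177 × 25.1) = 0.9775; exp(−0.9775) = 0.3763.
C = 0.06677 × 0.3763 = 0.0251 kg/m³.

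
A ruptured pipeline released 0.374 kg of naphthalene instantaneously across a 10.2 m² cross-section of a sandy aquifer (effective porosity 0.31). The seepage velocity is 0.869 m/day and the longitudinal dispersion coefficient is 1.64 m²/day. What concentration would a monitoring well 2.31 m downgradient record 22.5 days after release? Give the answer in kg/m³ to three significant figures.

0.000733 kg/m³

For an instantaneous plane source, C(x,t) = M/(n_e·A·√(4πDt)) · exp(−(x−vt)²/(4Dt)), with n_e·A the pore (flow) area.
Plume center vt = 0.869 × 22.5 = 19.5525 m, so the well at 2.31 m is 17.2425 m upgradient of the peak.
√(4πDt) = 21.53 m, giving peak height M/(n_e·A·√(4πDt)) = 0.374/(0.31 × 10.2 × 21.53) = 0.005494 kg/m³.
(x−vt)²/(4Dt) = (-17.2425)²/(4 × 1.64 × 22.5) = 2.014; exp(−2.014) = 0.1335.
C = 0.005494 × 0.1335 = 0.000733 kg/m³.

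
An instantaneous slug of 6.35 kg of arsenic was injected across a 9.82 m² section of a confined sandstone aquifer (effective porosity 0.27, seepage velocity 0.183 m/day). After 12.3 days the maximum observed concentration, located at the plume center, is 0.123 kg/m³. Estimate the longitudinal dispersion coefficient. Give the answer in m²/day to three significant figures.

At the plume center C_max = M/(n_e·A·√(4πDt)), so D = M²/(4πt·(n_e·A·C_max)²).
n_e·A·C_max = 0.27 × 9.82 × 0.123 = 0.3261 kg/m.
D = 6.35²/(4π × 12.3 × 0.3261²) = 2.45 m²/day.

2.45 m²/day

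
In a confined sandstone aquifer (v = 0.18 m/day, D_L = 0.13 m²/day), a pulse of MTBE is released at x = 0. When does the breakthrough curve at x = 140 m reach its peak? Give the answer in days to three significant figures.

774 days

For the 1D instantaneous-source solution, setting ∂C/∂t = 0 at fixed x gives v²t² + 2Dt − x² = 0, so t = (√(D² + v²x²) − D)/v².
√(D² + v²x²) = √(0.13² + 0.18² × 140²) = 25.20; v² = 0.0324.
t = (25.20 − 0.13)/0.0324 = 774 days (vs. the pure-advection estimate x/v = 778 d).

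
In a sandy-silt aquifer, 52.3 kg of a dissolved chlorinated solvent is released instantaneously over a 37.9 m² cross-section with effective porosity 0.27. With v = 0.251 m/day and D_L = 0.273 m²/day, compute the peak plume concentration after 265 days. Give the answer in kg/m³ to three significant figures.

The peak of an instantaneous 1D plume sits at x = vt; there the Gaussian factor is 1 and C_max = M/(n_e·A·√(4πDt)), where n_e·A is the pore area the mass is dissolved in.
√(4πDt) = √(4π × 0.273 × 265) = 30.15 m, so C_max = 52.3/(0.27 × 37.9 × 30.15) = 0.170 kg/m³.

0.170 kg/m³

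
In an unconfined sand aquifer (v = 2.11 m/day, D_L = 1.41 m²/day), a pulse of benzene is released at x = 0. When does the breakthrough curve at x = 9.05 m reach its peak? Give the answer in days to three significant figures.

For the 1D instantaneous-source solution, setting ∂C/∂t = 0 at fixed x gives v²t² + 2Dt − x² = 0, so t = (√(D² + v²x²) − D)/v².
√(D² + v²x²) = √(1.41² + 2.11² × 9.05²) = 19.15; v² = 4.4521.
t = (19.15 − 1.41)/4.4521 = 3.98 days (vs. the pure-advection estimate x/v = 4.29 d).

3.98 days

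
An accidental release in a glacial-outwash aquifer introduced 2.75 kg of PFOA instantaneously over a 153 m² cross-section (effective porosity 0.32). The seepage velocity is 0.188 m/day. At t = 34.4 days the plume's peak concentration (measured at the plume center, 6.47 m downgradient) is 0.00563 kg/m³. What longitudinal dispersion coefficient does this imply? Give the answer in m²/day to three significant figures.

At the plume center C_max = M/(n_e·A·√(4πDt)), so D = M²/(4πt·(n_e·A·C_max)²).
n_e·A·C_max = 0.32 × 153 × 0.00563 = 0.2756 kg/m.
D = 2.75²/(4π × 34.4 × 0.2756²) = 0.230 m²/day.

0.230 m²/day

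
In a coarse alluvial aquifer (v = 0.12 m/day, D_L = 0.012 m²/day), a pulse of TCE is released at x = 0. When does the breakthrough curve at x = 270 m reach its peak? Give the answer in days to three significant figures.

For the 1D instantaneous-source solution, setting ∂C/∂t = 0 at fixed x gives v²t² + 2Dt − x² = 0, so t = (√(D² + v²x²) − D)/v².
√(D² + v²x²) = √(0.012² + 0.12² × 270²) = 32.40; v² = 0.0144.
t = (32.40 − 0.012)/0.0144 = 2250 days (vs. the pure-advection estimate x/v = 2250 d).

2250 days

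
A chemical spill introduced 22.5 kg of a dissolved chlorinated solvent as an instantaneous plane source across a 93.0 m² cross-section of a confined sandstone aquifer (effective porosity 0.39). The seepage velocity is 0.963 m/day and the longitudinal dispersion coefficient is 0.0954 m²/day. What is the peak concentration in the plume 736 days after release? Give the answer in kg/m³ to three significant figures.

The peak of an instantaneous 1D plume sits at x = vt; there the Gaussian factor is 1 and C_max = M/(n_e·A·√(4πDt)), where n_e·A is the pore area the mass is dissolved in.
√(4πDt) = √(4π × 0.0954 × 736) = 29.70 m, so C_max = 22.5/(0.39 × 93.0 × 29.70) = 0.0209 kg/m³.

0.0209 kg/m³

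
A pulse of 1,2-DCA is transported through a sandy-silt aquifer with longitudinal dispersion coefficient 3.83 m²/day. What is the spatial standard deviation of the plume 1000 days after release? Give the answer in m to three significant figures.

Dispersive spreading gives a Gaussian with σ² = 2Dt; advection only shifts the center.
σ = √(2 × 3.83 × 1000) = 87.5 m.

87.5 m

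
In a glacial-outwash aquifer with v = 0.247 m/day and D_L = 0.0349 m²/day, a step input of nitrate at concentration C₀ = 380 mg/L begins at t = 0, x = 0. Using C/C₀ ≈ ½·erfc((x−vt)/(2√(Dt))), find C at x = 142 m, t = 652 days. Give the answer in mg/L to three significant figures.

For a continuous step input, C/C₀ ≈ ½·erfc((x−vt)/(2√(Dt))).
vt = 0.247 × 652 = 161.044 m and 2√(Dt) = 2√(0.0349 × 652) = 9.540 m.
Argument (x−vt)/(2√(Dt)) = (142 − 161.044)/9.540 = -1.996; ½·erfc(-1.996) = 0.9976.
C = 380 × 0.9976 = 379 mg/L.

379 mg/L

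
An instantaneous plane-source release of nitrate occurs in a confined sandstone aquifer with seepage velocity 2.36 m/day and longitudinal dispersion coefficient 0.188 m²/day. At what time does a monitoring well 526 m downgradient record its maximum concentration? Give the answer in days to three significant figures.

223 days

For the 1D instantaneous-source solution, setting ∂C/∂t = 0 at fixed x gives v²t² + 2Dt − x² = 0, so t = (√(D² + v²x²) − D)/v².
√(D² + v²x²) = √(0.188² + 2.36² × 526²) = 1241; v² = 5.5696.
t = (1241 − 0.188)/5.5696 = 223 days (vs. the pure-advection estimate x/v = 223 d).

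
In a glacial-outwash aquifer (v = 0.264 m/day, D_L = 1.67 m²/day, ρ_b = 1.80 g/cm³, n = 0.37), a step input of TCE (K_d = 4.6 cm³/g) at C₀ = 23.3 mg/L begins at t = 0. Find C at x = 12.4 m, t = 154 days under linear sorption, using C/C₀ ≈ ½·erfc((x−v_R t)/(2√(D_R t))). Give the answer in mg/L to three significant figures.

Retardation factor R = 1 + ρ_b·K_d/n = 1 + 1.80 × 4.6/0.37 = 23.38.
Sorption retards both mechanisms: v_R = v/R = 0.01129 m/day, D_R = D/R = 0.07143 m²/day.
v_R·t = 0.01129 × 154 = 1.73866 m; 2√(D_R t) = 6.633 m; argument = (12.4 − 1.73866)/6.633 = 1.607.
C = C₀ × ½·erfc(1.607) = 23.3 × 0.01152 = 0.268 mg/L.

0.268 mg/L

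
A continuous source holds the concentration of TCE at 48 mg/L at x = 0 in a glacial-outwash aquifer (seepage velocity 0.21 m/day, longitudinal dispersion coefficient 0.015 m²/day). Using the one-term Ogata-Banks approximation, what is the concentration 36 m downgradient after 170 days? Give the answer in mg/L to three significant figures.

For a continuous step input, C/C₀ ≈ ½·erfc((x−vt)/(2√(Dt))).
vt = 0.21 × 170 = 35.7 m and 2√(Dt) = 2√(0.015 × 170) = 3.194 m.
Argument (x−vt)/(2√(Dt)) = (36 − 35.7)/3.194 = 0.09393; ½·erfc(0.09393) = 0.4472.
C = 48 × 0.4472 = 21.5 mg/L.

21.5 mg/L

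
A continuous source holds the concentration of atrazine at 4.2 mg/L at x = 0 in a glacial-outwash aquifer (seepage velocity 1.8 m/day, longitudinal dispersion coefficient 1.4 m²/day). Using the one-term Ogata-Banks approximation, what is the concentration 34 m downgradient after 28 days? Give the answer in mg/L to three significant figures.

For a continuous step input, C/C₀ ≈ ½·erfc((x−vt)/(2√(Dt))).
vt = 1.8 × 28 = 50.4 m and 2√(Dt) = 2√(1.4 × 28) = 12.52 m.
Argument (x−vt)/(2√(Dt)) = (34 − 50.4)/12.52 = -1.310; ½·erfc(-1.310) = 0.9680.
C = 4.2 × 0.9680 = 4.07 mg/L.

4.07 mg/L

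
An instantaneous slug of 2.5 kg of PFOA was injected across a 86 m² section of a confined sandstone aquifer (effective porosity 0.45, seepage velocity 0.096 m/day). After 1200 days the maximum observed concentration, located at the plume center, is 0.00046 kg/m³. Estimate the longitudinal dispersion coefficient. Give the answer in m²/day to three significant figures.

1.31 m²/day

At the plume center C_max = M/(n_e·A·√(4πDt)), so D = M²/(4πt·(n_e·A·C_max)²).
n_e·A·C_max = 0.45 × 86 × 0.00046 = 0.01780 kg/m.
D = 2.5²/(4π × 1200 × 0.01780²) = 1.31 m²/day.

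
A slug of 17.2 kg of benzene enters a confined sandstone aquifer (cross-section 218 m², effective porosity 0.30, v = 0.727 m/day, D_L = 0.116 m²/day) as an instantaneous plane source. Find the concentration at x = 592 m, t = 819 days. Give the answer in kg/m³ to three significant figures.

0.00738 kg/m³

For an instantaneous plane source, C(x,t) = M/(n_e·A·√(4πDt)) · exp(−(x−vt)²/(4Dt)), with n_e·A the pore (flow) area.
Plume center vt = 0.727 × 819 = 595.413 m, so the well at 592 m is 3.413 m upgradient of the peak.
√(4πDt) = 34.55 m, giving peak height M/(n_e·A·√(4πDt)) = 17.2/(0.30 × 218 × 34.55) = 0.007612 kg/m³.
(x−vt)²/(4Dt) = (-3.413)²/(4 × 0.116 × 819) = 0.03065; exp(−0.03065) = 0.9698.
C = 0.007612 × 0.9698 = 0.00738 kg/m³.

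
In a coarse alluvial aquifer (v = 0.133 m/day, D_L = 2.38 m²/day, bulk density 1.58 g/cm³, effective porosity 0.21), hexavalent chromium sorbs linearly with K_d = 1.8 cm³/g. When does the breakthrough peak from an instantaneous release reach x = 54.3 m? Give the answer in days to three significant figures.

Retardation factor R = 1 + ρ_b·K_d/n = 1 + 1.58 × 1.8/0.21 = 14.54.
Sorption retards both mechanisms: v_R = v/R = 0.009147 m/day, D_R = D/R = 0.1637 m²/day.
Peak time from v_R²t² + 2D_R t − x² = 0: t = (√(D_R² + v_R²x²) − D_R)/v_R².
√(D_R² + v_R²x²) = √(0.1637² + 0.009147² × 54.3²) = 0.5230; v_R² = 8.367e-05.
t = (0.5230 − 0.1637)/8.367e-05 = 4290 days.

4290 days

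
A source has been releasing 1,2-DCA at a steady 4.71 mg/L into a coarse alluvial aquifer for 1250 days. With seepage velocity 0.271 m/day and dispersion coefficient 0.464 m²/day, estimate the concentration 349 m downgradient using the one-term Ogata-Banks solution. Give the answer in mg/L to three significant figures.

1.80 mg/L

For a continuous step input, C/C₀ ≈ ½·erfc((x−vt)/(2√(Dt))).
vt = 0.271 × 1250 = 338.75 m and 2√(Dt) = 2√(0.464 × 1250) = 48.17 m.
Argument (x−vt)/(2√(Dt)) = (349 − 338.75)/48.17 = 0.2128; ½·erfc(0.2128) = 0.3817.
C = 4.71 × 0.3817 = 1.80 mg/L.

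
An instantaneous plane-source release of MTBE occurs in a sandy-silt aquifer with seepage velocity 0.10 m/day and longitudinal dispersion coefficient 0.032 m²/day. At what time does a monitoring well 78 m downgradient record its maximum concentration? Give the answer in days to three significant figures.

777 days

For the 1D instantaneous-source solution, setting ∂C/∂t = 0 at fixed x gives v²t² + 2Dt − x² = 0, so t = (√(D² + v²x²) − D)/v².
√(D² + v²x²) = √(0.032² + 0.10² × 78²) = 7.800; v² = 0.01.
t = (7.800 − 0.032)/0.01 = 777 days (vs. the pure-advection estimate x/v = 780 d).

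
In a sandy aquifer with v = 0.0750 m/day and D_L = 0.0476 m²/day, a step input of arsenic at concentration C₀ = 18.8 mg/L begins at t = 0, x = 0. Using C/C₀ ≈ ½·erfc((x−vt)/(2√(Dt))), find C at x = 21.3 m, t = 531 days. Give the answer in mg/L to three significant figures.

18.7 mg/L

For a continuous step input, C/C₀ ≈ ½·erfc((x−vt)/(2√(Dt))).
vt = 0.0750 × 531 = 39.825 m and 2√(Dt) = 2√(0.0476 × 531) = 10.05 m.
Argument (x−vt)/(2√(Dt)) = (21.3 − 39.825)/10.05 = -1.843; ½·erfc(-1.843) = 0.9954.
C = 18.8 × 0.9954 = 18.7 mg/L.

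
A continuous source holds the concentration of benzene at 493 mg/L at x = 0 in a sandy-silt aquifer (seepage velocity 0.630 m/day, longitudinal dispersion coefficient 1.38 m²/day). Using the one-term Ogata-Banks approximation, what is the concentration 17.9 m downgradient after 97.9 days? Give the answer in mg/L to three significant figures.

491 mg/L

For a continuous step input, C/C₀ ≈ ½·erfc((x−vt)/(2√(Dt))).
vt = 0.630 × 97.9 = 61.677 m and 2√(Dt) = 2√(1.38 × 97.9) = 23.25 m.
Argument (x−vt)/(2√(Dt)) = (17.9 − 61.677)/23.25 = -1.883; ½·erfc(-1.883) = 0.9961.
C = 493 × 0.9961 = 491 mg/L.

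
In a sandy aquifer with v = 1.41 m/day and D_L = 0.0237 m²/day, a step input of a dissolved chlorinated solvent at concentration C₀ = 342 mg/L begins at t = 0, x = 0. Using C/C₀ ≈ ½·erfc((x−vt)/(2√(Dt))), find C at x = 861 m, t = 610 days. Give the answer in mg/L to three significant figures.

For a continuous step input, C/C₀ ≈ ½·erfc((x−vt)/(2√(Dt))).
vt = 1.41 × 610 = 860.1 m and 2√(Dt) = 2√(0.0237 × 610) = 7.604 m.
Argument (x−vt)/(2√(Dt)) = (861 − 860.1)/7.604 = 0.1184; ½·erfc(0.1184) = 0.4335.
C = 342 × 0.4335 = 148 mg/L.

148 mg/L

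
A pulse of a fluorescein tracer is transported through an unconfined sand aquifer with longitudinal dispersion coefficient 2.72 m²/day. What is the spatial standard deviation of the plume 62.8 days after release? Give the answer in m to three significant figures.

Dispersive spreading gives a Gaussian with σ² = 2Dt; advection only shifts the center.
σ = √(2 × 2.72 × 62.8) = 18.5 m.

18.5 m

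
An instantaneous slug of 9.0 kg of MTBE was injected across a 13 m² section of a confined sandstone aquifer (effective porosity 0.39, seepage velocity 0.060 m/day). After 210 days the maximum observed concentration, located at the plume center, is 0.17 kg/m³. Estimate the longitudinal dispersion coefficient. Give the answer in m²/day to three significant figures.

0.0413 m²/day

At the plume center C_max = M/(n_e·A·√(4πDt)), so D = M²/(4πt·(n_e·A·C_max)²).
n_e·A·C_max = 0.39 × 13 × 0.17 = 0.8619 kg/m.
D = 9.0²/(4π × 210 × 0.8619²) = 0.0413 m²/day.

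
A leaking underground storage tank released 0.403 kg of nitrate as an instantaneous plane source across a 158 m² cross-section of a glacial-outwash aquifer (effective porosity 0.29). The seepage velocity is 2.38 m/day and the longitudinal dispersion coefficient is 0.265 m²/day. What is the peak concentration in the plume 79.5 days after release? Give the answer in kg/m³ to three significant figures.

The peak of an instantaneous 1D plume sits at x = vt; there the Gaussian factor is 1 and C_max = M/(n_e·A·√(4πDt)), where n_e·A is the pore area the mass is dissolved in.
√(4πDt) = √(4π × 0.265 × 79.5) = 16.27 m, so C_max = 0.403/(0.29 × 158 × 16.27) = 0.000541 kg/m³.

0.000541 kg/m³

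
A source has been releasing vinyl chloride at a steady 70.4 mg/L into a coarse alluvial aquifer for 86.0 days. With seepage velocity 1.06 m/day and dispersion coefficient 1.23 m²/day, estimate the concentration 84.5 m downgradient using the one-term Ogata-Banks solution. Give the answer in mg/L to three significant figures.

For a continuous step input, C/C₀ ≈ ½·erfc((x−vt)/(2√(Dt))).
vt = 1.06 × 86.0 = 91.16 m and 2√(Dt) = 2√(1.23 × 86.0) = 20.57 m.
Argument (x−vt)/(2√(Dt)) = (84.5 − 91.16)/20.57 = -0.3238; ½·erfc(-0.3238) = 0.6765.
C = 70.4 × 0.6765 = 47.6 mg/L.

47.6 mg/L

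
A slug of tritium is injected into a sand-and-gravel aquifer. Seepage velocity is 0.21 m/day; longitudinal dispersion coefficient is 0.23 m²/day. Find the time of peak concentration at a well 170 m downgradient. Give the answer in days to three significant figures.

For the 1D instantaneous-source solution, setting ∂C/∂t = 0 at fixed x gives v²t² + 2Dt − x² = 0, so t = (√(D² + v²x²) − D)/v².
√(D² + v²x²) = √(0.23² + 0.21² × 170²) = 35.70; v² = 0.0441.
t = (35.70 − 0.23)/0.0441 = 804 days (vs. the pure-advection estimate x/v = 810 d).

804 days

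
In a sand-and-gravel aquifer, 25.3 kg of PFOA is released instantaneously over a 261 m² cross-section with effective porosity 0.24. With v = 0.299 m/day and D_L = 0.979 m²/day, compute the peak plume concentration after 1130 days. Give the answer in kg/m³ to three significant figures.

The peak of an instantaneous 1D plume sits at x = vt; there the Gaussian factor is 1 and C_max = M/(n_e·A·√(4πDt)), where n_e·A is the pore area the mass is dissolved in.
√(4πDt) = √(4π × 0.979 × 1130) = 117.9 m, so C_max = 25.3/(0.24 × 261 × 117.9) = 0.00343 kg/m³.

0.00343 kg/m³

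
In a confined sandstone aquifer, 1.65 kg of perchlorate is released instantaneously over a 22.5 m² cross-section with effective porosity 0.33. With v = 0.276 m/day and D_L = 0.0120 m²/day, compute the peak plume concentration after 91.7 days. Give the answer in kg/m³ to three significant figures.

The peak of an instantaneous 1D plume sits at x = vt; there the Gaussian factor is 1 and C_max = M/(n_e·A·√(4πDt)), where n_e·A is the pore area the mass is dissolved in.
√(4πDt) = √(4π × 0.0120 × 91.7) = 3.719 m, so C_max = 1.65/(0.33 × 22.5 × 3.719) = 0.0598 kg/m³.

0.0598 kg/m³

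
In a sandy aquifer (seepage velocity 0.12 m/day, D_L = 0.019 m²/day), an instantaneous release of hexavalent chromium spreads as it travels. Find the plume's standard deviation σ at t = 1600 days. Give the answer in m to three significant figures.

Dispersive spreading gives a Gaussian with σ² = 2Dt; advection only shifts the center.
σ = √(2 × 0.019 × 1600) = 7.80 m.

7.80 m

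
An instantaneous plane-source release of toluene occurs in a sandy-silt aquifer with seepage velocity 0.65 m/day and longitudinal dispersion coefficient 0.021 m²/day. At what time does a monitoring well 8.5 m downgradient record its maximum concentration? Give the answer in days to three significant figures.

13.0 days

For the 1D instantaneous-source solution, setting ∂C/∂t = 0 at fixed x gives v²t² + 2Dt − x² = 0, so t = (√(D² + v²x²) − D)/v².
√(D² + v²x²) = √(0.021² + 0.65² × 8.5²) = 5.525; v² = 0.4225.
t = (5.525 − 0.021)/0.4225 = 13.0 days (vs. the pure-advection estimate x/v = 13.1 d).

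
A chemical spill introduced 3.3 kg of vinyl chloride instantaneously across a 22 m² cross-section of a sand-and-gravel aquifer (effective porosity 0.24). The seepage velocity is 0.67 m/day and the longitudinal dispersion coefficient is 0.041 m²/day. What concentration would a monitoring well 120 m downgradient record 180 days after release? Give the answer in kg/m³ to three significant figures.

For an instantaneous plane source, C(x,t) = M/(n_e·A·√(4πDt)) · exp(−(x−vt)²/(4Dt)), with n_e·A the pore (flow) area.
Plume center vt = 0.67 × 180 = 120.6 m, so the well at 120 m is 0.6 m upgradient of the peak.
√(4πDt) = 9.630 m, giving peak height M/(n_e·A·√(4πDt)) = 3.3/(0.24 × 22 × 9.630) = 0.06490 kg/m³.
(x−vt)²/(4Dt) = (-0.6)²/(4 × 0.041 × 180) = 0.01220; exp(−0.01220) = 0.9879.
C = 0.06490 × 0.9879 = 0.0641 kg/m³.

0.0641 kg/m³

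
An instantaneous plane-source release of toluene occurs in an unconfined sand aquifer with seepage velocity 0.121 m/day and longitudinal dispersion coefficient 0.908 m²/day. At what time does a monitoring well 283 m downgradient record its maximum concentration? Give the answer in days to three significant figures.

For the 1D instantaneous-source solution, setting ∂C/∂t = 0 at fixed x gives v²t² + 2Dt − x² = 0, so t = (√(D² + v²x²) − D)/v².
√(D² + v²x²) = √(0.908² + 0.121² × 283²) = 34.26; v² = 0.014641.
t = (34.26 − 0.908)/0.014641 = 2280 days (vs. the pure-advection estimate x/v = 2340 d).

2280 days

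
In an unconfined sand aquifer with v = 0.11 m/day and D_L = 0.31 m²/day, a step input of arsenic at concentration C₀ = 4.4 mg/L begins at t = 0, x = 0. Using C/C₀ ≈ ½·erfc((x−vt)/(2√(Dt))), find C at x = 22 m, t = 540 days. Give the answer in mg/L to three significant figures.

For a continuous step input, C/C₀ ≈ ½·erfc((x−vt)/(2√(Dt))).
vt = 0.11 × 540 = 59.4 m and 2√(Dt) = 2√(0.31 × 540) = 25.88 m.
Argument (x−vt)/(2√(Dt)) = (22 − 59.4)/25.88 = -1.445; ½·erfc(-1.445) = 0.9795.
C = 4.4 × 0.9795 = 4.31 mg/L.

4.31 mg/L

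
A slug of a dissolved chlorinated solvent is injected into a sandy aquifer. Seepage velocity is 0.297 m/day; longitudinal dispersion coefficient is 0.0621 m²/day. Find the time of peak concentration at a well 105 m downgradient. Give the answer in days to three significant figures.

353 days

For the 1D instantaneous-source solution, setting ∂C/∂t = 0 at fixed x gives v²t² + 2Dt − x² = 0, so t = (√(D² + v²x²) − D)/v².
√(D² + v²x²) = √(0.0621² + 0.297² × 105²) = 31.19; v² = 0.088209.
t = (31.19 − 0.0621)/0.088209 = 353 days (vs. the pure-advection estimate x/v = 354 d).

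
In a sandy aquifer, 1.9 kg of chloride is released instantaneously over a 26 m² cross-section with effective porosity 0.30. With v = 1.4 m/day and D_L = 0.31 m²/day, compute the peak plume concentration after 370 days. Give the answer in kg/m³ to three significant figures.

0.00642 kg/m³

The peak of an instantaneous 1D plume sits at x = vt; there the Gaussian factor is 1 and C_max = M/(n_e·A·√(4πDt)), where n_e·A is the pore area the mass is dissolved in.
√(4πDt) = √(4π × 0.31 × 370) = 37.97 m, so C_max = 1.9/(0.30 × 26 × 37.97) = 0.00642 kg/m³.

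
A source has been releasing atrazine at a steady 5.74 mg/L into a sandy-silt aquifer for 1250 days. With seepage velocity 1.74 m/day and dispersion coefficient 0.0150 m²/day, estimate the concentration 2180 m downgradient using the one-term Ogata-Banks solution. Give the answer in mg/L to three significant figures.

For a continuous step input, C/C₀ ≈ ½·erfc((x−vt)/(2√(Dt))).
vt = 1.74 × 1250 = 2175 m and 2√(Dt) = 2√(0.0150 × 1250) = 8.660 m.
Argument (x−vt)/(2√(Dt)) = (2180 − 2175)/8.660 = 0.5774; ½·erfc(0.5774) = 0.2071.
C = 5.74 × 0.2071 = 1.19 mg/L.

1.19 mg/L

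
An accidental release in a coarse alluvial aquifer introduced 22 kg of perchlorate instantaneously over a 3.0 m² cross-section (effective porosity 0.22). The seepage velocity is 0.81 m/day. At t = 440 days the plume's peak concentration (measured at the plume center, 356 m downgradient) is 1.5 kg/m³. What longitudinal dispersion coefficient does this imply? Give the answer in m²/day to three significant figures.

0.0893 m²/day

At the plume center C_max = M/(n_e·A·√(4πDt)), so D = M²/(4πt·(n_e·A·C_max)²).
n_e·A·C_max = 0.22 × 3.0 × 1.5 = 0.9900 kg/m.
D = 22²/(4π × 440 × 0.9900²) = 0.0893 m²/day.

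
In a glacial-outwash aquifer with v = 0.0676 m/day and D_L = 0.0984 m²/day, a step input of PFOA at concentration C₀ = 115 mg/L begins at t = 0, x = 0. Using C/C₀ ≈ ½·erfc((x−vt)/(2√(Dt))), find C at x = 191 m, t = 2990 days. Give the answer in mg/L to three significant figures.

For a continuous step input, C/C₀ ≈ ½·erfc((x−vt)/(2√(Dt))).
vt = 0.0676 × 2990 = 202.124 m and 2√(Dt) = 2√(0.0984 × 2990) = 34.31 m.
Argument (x−vt)/(2√(Dt)) = (191 − 202.124)/34.31 = -0.3242; ½·erfc(-0.3242) = 0.6767.
C = 115 × 0.6767 = 77.8 mg/L.

77.8 mg/L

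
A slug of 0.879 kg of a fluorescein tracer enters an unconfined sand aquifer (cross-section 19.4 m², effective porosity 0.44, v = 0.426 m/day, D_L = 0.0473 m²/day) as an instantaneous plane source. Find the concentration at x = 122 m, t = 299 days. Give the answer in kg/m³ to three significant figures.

For an instantaneous plane source, C(x,t) = M/(n_e·A·√(4πDt)) · exp(−(x−vt)²/(4Dt)), with n_e·A the pore (flow) area.
Plume center vt = 0.426 × 299 = 127.374 m, so the well at 122 m is 5.374 m upgradient of the peak.
√(4πDt) = 13.33 m, giving peak height M/(n_e·A·√(4πDt)) = 0.879/(0.44 × 19.4 × 13.33) = 0.007725 kg/m³.
(x−vt)²/(4Dt) = (-5.374)²/(4 × 0.0473 × 299) = 0.5105; exp(−0.5105) = 0.6002.
C = 0.007725 × 0.6002 = 0.00464 kg/m³.

0.00464 kg/m³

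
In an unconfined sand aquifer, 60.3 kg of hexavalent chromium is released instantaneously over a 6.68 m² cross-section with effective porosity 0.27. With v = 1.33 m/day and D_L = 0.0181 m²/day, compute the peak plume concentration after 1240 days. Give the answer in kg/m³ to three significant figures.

1.99 kg/m³

The peak of an instantaneous 1D plume sits at x = vt; there the Gaussian factor is 1 and C_max = M/(n_e·A·√(4πDt)), where n_e·A is the pore area the mass is dissolved in.
√(4πDt) = √(4π × 0.0181 × 1240) = 16.79 m, so C_max = 60.3/(0.27 × 6.68 × 16.79) = 1.99 kg/m³.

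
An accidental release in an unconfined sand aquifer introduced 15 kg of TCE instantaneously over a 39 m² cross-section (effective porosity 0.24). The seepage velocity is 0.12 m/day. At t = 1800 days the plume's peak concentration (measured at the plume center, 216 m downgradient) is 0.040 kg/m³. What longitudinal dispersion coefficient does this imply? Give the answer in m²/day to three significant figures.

0.0710 m²/day

At the plume center C_max = M/(n_e·A·√(4πDt)), so D = M²/(4πt·(n_e·A·C_max)²).
n_e·A·C_max = 0.24 × 39 × 0.040 = 0.3744 kg/m.
D = 15²/(4π × 1800 × 0.3744²) = 0.0710 m²/day.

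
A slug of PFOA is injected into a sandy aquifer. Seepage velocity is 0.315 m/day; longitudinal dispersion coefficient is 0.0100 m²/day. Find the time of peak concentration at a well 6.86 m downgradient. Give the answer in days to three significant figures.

For the 1D instantaneous-source solution, setting ∂C/∂t = 0 at fixed x gives v²t² + 2Dt − x² = 0, so t = (√(D² + v²x²) − D)/v².
√(D² + v²x²) = √(0.0100² + 0.315² × 6.86²) = 2.161; v² = 0.099225.
t = (2.161 − 0.0100)/0.099225 = 21.7 days (vs. the pure-advection estimate x/v = 21.8 d).

21.7 days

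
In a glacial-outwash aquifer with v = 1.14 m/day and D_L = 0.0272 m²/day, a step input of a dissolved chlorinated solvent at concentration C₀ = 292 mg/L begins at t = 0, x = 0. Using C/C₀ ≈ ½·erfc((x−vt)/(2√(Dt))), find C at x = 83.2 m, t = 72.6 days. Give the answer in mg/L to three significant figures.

121 mg/L

For a continuous step input, C/C₀ ≈ ½·erfc((x−vt)/(2√(Dt))).
vt = 1.14 × 72.6 = 82.764 m and 2√(Dt) = 2√(0.0272 × 72.6) = 2.810 m.
Argument (x−vt)/(2√(Dt)) = (83.2 − 82.764)/2.810 = 0.1552; ½·erfc(0.1552) = 0.4131.
C = 292 × 0.4131 = 121 mg/L.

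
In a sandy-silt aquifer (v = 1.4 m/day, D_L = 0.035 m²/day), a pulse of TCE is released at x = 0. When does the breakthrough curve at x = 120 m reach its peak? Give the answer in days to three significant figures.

85.7 days

For the 1D instantaneous-source solution, setting ∂C/∂t = 0 at fixed x gives v²t² + 2Dt − x² = 0, so t = (√(D² + v²x²) − D)/v².
√(D² + v²x²) = √(0.035² + 1.4² × 120²) = 168.0; v² = 1.96.
t = (168.0 − 0.035)/1.96 = 85.7 days (vs. the pure-advection estimate x/v = 85.7 d).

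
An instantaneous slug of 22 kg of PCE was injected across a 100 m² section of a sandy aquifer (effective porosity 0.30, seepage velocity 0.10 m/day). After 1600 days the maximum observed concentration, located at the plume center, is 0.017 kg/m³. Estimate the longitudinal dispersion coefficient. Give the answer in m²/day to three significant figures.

0.0925 m²/day

At the plume center C_max = M/(n_e·A·√(4πDt)), so D = M²/(4πt·(n_e·A·C_max)²).
n_e·A·C_max = 0.30 × 100 × 0.017 = 0.5100 kg/m.
D = 22²/(4π × 1600 × 0.5100²) = 0.0925 m²/day.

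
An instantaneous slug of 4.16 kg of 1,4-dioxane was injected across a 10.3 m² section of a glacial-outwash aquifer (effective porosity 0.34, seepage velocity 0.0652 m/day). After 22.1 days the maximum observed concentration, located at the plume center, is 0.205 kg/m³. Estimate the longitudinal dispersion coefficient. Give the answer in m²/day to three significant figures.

0.121 m²/day

At the plume center C_max = M/(n_e·A·√(4πDt)), so D = M²/(4πt·(n_e·A·C_max)²).
n_e·A·C_max = 0.34 × 10.3 × 0.205 = 0.7179 kg/m.
D = 4.16²/(4π × 22.1 × 0.7179²) = 0.121 m²/day.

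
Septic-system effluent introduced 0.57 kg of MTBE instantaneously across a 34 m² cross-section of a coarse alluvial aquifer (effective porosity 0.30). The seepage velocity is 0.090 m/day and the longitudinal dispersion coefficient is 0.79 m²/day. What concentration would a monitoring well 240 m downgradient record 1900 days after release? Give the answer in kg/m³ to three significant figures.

0.000184 kg/m³

For an instantaneous plane source, C(x,t) = M/(n_e·A·√(4πDt)) · exp(−(x−vt)²/(4Dt)), with n_e·A the pore (flow) area.
Plume center vt = 0.090 × 1900 = 171 m, so the well at 240 m is 69 m downgradient of the peak.
√(4πDt) = 137.3 m, giving peak height M/(n_e·A·√(4πDt)) = 0.57/(0.30 × 34 × 137.3) = 0.0004070 kg/m³.
(x−vt)²/(4Dt) = (69)²/(4 × 0.79 × 1900) = 0.7930; exp(−0.7930) = 0.4525.
C = 0.0004070 × 0.4525 = 0.000184 kg/m³.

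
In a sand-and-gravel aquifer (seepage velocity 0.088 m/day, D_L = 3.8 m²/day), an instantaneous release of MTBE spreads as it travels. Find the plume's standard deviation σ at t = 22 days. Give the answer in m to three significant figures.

12.9 m

Dispersive spreading gives a Gaussian with σ² = 2Dt; advection only shifts the center.
σ = √(2 × 3.8 × 22) = 12.9 m.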